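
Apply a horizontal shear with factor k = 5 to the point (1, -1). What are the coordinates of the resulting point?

Shear matrix for horizontal shear with factor k = 5:
[[1, 5], [0, 1]]
Result: (1, -1) → (-4, -1)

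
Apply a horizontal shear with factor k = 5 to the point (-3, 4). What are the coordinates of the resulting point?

Shear matrix for horizontal shear with factor k = 5:
[[1, 5], [0, 1]]
Result: (-3, 4) → (17, 4)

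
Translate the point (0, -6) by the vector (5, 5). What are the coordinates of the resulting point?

Translation by (5, 5) (homogeneous matrix [[1, 0, 5], [0, 1, 5], [0, 0, 1]]):
x' = 0 + 5 = 5
y' = -6 + 5 = -1
Result: (5, -1)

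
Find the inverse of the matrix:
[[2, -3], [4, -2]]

For [[a,b],[c,d]], inverse = (1/det)·[[d,-b],[-c,a]]
det = (2)(-2) - (-3)(4) = -4 - -12 = 8
Inverse = (1/8)·[[-2, 3], [-4, 2]]
= [[-1/4, 3/8], [-1/2, 1/4]]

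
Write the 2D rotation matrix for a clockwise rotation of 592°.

Rotation matrix formula: [[cos θ, -sin θ], [sin θ, cos θ]]
A clockwise rotation by 592° is equivalent to a counterclockwise rotation by -592°.
For θ = -592°:
cos(-592°) = -0.6157
sin(-592°) = 0.7880
Result: [[-0.6157, -0.7880], [0.7880, -0.6157]]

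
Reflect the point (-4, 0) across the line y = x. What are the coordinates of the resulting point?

Reflection across line y = x: (-4, 0) → (0, -4)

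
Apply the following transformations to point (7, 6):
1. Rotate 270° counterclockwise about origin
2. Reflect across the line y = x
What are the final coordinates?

Step 1: Rotate 270° → (6, -7)
Step 2: Reflect across line y = x → (-7, 6)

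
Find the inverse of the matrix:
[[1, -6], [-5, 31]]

For [[a,b],[c,d]], inverse = (1/det)·[[d,-b],[-c,a]]
det = (1)(31) - (-6)(-5) = 31 - 30 = 1
Inverse = [[31, 6], [5, 1]]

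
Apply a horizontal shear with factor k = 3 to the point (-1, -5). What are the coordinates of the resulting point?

Shear matrix for horizontal shear with factor k = 3:
[[1, 3], [0, 1]]
Result: (-1, -5) → (-16, -5)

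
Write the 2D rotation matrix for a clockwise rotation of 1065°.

Rotation matrix formula: [[cos θ, -sin θ], [sin θ, cos θ]]
A clockwise rotation by 1065° is equivalent to a counterclockwise rotation by -1065°.
For θ = -1065°:
cos(-1065°) = 0.9659
sin(-1065°) = 0.2588
Result: [[0.9659, -0.2588], [0.2588, 0.9659]]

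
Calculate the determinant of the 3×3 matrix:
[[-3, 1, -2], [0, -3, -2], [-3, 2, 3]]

Expansion along first row:
det = -3·det([[-3,-2],[2,3]]) - 1·det([[0,-2],[-3,3]]) + -2·det([[0,-3],[-3,2]])
    = -3·(-3·3 - -2·2) - 1·(0·3 - -2·-3) + -2·(0·2 - -3·-3)
    = -3·-5 - 1·-6 + -2·-9
    = 15 + 6 + 18 = 39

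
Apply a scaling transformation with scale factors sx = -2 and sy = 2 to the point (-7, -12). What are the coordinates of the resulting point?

Scaling matrix:
[[-2, 0], [0, 2]]
Result: (-7 × -2, -12 × 2) = (14, -24)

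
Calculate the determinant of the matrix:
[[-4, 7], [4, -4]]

For a 2×2 matrix [[a, b], [c, d]], det = ad - bc
det = (-4)(-4) - (7)(4) = 16 - 28 = -12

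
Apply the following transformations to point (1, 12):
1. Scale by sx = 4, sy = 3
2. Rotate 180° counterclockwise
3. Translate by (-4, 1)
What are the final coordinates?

Step 1: Scale → (4, 36)
Step 2: Rotate 180° → (-4, -36)
Step 3: Translate → (-8, -35)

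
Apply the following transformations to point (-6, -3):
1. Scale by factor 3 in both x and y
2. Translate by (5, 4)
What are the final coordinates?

Step 1: Scale (-6, -3) by 3 → (-18, -9)
Step 2: Translate by (5, 4) → (-13, -5)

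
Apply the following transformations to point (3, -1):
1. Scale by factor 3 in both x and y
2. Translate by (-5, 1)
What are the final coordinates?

Step 1: Scale (3, -1) by 3 → (9, -3)
Step 2: Translate by (-5, 1) → (4, -2)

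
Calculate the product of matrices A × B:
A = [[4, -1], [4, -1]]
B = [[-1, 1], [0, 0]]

Matrix multiplication:
C[0][0] = 4×-1 + -1×0 = -4
C[0][1] = 4×1 + -1×0 = 4
C[1][0] = 4×-1 + -1×0 = -4
C[1][1] = 4×1 + -1×0 = 4
Result: [[-4, 4], [-4, 4]]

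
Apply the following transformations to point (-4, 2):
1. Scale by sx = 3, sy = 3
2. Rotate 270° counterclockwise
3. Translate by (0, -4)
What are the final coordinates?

Step 1: Scale → (-12, 6)
Step 2: Rotate 270° → (6, 12)
Step 3: Translate → (6, 8)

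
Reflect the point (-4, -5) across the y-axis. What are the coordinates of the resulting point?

Reflection across y-axis: (-4, -5) → (4, -5)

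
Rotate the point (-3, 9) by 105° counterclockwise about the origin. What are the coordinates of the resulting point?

Rotation matrix for 105°: [[cos 105°, -sin 105°], [sin 105°, cos 105°]] ≈ [[-0.258819, -0.965926], [0.965926, -0.258819]]
[[-0.258819, -0.965926], [0.965926, -0.258819]] × [-3, 9]ᵀ ≈ [-7.9169, -5.2271]ᵀ
Result: (-7.9169, -5.2271)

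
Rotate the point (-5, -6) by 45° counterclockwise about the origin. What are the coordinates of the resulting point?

Rotation matrix for 45°: [[cos 45°, -sin 45°], [sin 45°, cos 45°]] ≈ [[0.707107, -0.707107], [0.707107, 0.707107]]
[[0.707107, -0.707107], [0.707107, 0.707107]] × [-5, -6]ᵀ ≈ [0.7071, -7.7782]ᵀ
Result: (0.7071, -7.7782)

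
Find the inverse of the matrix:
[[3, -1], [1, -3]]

For [[a,b],[c,d]], inverse = (1/det)·[[d,-b],[-c,a]]
det = (3)(-3) - (-1)(1) = -9 - -1 = -8
Inverse = (1/-8)·[[-3, 1], [-1, 3]]
= [[3/8, -1/8], [1/8, -3/8]]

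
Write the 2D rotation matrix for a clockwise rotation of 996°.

Rotation matrix formula: [[cos θ, -sin θ], [sin θ, cos θ]]
A clockwise rotation by 996° is equivalent to a counterclockwise rotation by -996°.
For θ = -996°:
cos(-996°) = 0.1045
sin(-996°) = 0.9945
Result: [[0.1045, -0.9945], [0.9945, 0.1045]]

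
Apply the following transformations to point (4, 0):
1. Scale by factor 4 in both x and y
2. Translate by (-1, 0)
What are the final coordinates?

Step 1: Scale (4, 0) by 4 → (16, 0)
Step 2: Translate by (-1, 0) → (15, 0)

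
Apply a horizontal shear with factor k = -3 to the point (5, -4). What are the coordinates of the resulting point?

Shear matrix for horizontal shear with factor k = -3:
[[1, -3], [0, 1]]
Result: (5, -4) → (17, -4)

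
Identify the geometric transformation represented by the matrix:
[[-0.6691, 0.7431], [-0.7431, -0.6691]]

This matrix represents: rotation by 228° counterclockwise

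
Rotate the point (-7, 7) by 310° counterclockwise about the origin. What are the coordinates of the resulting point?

Rotation matrix for 310°: [[cos 310°, -sin 310°], [sin 310°, cos 310°]] ≈ [[0.642788, 0.766044], [-0.766044, 0.642788]]
[[0.642788, 0.766044], [-0.766044, 0.642788]] × [-7, 7]ᵀ ≈ [0.8628, 9.8618]ᵀ
Result: (0.8628, 9.8618)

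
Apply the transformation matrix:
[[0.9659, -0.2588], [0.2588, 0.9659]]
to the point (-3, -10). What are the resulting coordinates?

Matrix multiplication:
[[0.9659, -0.2588], [0.2588, 0.9659]] × [-3, -10]ᵀ
= [(0.9659)(-3) + (-0.2588)(-10), (0.2588)(-3) + (0.9659)(-10)]ᵀ
= [-0.3097, -10.4354]ᵀ
Result: (-0.3097, -10.4354)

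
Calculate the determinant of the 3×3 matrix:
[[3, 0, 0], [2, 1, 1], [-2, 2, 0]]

Expansion along first row:
det = 3·det([[1,1],[2,0]]) - 0·det([[2,1],[-2,0]]) + 0·det([[2,1],[-2,2]])
    = 3·(1·0 - 1·2) - 0·(2·0 - 1·-2) + 0·(2·2 - 1·-2)
    = 3·-2 - 0·2 + 0·6
    = -6 + 0 + 0 = -6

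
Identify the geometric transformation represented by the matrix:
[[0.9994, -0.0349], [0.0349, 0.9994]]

This matrix represents: rotation by 2° counterclockwise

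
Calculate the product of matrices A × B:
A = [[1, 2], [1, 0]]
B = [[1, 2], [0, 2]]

Matrix multiplication:
C[0][0] = 1×1 + 2×0 = 1
C[0][1] = 1×2 + 2×2 = 6
C[1][0] = 1×1 + 0×0 = 1
C[1][1] = 1×2 + 0×2 = 2
Result: [[1, 6], [1, 2]]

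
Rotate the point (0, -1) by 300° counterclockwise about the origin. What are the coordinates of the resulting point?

Rotation matrix for 300°: [[cos 300°, -sin 300°], [sin 300°, cos 300°]] ≈ [[0.500000, 0.866025], [-0.866025, 0.500000]]
[[0.500000, 0.866025], [-0.866025, 0.500000]] × [0, -1]ᵀ ≈ [-0.8660, -0.5000]ᵀ
Result: (-0.8660, -0.5000)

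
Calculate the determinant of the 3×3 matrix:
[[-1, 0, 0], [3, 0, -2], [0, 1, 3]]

Expansion along first row:
det = -1·det([[0,-2],[1,3]]) - 0·det([[3,-2],[0,3]]) + 0·det([[3,0],[0,1]])
    = -1·(0·3 - -2·1) - 0·(3·3 - -2·0) + 0·(3·1 - 0·0)
    = -1·2 - 0·9 + 0·3
    = -2 + 0 + 0 = -2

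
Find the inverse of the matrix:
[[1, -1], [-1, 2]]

For [[a,b],[c,d]], inverse = (1/det)·[[d,-b],[-c,a]]
det = (1)(2) - (-1)(-1) = 2 - 1 = 1
Inverse = [[2, 1], [1, 1]]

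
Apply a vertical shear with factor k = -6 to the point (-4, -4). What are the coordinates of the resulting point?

Shear matrix for vertical shear with factor k = -6:
[[1, 0], [-6, 1]]
Result: (-4, -4) → (-4, 20)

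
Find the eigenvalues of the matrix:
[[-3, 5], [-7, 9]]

Characteristic equation: det(A - λI) = 0
λ² - (trace)λ + (det) = 0
trace = -3 + 9 = 6, det = (-3)(9) - (5)(-7) = 8
λ² - (6)λ + (8) = 0
λ = (6 ± √((6)² - 4·(8))) / 2 = (6 ± √4) / 2
Solving: λ = 2, 4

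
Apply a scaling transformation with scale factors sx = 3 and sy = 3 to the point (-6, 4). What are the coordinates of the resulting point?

Scaling matrix:
[[3, 0], [0, 3]]
Result: (-6 × 3, 4 × 3) = (-18, 12)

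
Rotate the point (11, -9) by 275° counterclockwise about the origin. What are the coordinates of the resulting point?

Rotation matrix for 275°: [[cos 275°, -sin 275°], [sin 275°, cos 275°]] ≈ [[0.087156, 0.996195], [-0.996195, 0.087156]]
[[0.087156, 0.996195], [-0.996195, 0.087156]] × [11, -9]ᵀ ≈ [-8.0070, -11.7425]ᵀ
Result: (-8.0070, -11.7425)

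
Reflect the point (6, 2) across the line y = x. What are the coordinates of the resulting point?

Reflection across line y = x: (6, 2) → (2, 6)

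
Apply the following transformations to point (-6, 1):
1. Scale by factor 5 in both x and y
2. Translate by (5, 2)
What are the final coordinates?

Step 1: Scale (-6, 1) by 5 → (-30, 5)
Step 2: Translate by (5, 2) → (-25, 7)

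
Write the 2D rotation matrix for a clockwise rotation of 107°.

Rotation matrix formula: [[cos θ, -sin θ], [sin θ, cos θ]]
A clockwise rotation by 107° is equivalent to a counterclockwise rotation by -107°.
For θ = -107°:
cos(-107°) = -0.2924
sin(-107°) = -0.9563
Result: [[-0.2924, 0.9563], [-0.9563, -0.2924]]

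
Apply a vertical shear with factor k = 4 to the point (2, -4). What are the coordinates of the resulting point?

Shear matrix for vertical shear with factor k = 4:
[[1, 0], [4, 1]]
Result: (2, -4) → (2, 4)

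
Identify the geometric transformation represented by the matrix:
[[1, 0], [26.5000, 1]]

This matrix represents: vertical shear with factor 26.5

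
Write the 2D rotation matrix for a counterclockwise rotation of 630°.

Rotation matrix formula: [[cos θ, -sin θ], [sin θ, cos θ]]
For θ = 630°:
cos(630°) = 0
sin(630°) = -1
Result: [[0, 1], [-1, 0]]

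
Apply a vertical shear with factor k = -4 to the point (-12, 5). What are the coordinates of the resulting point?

Shear matrix for vertical shear with factor k = -4:
[[1, 0], [-4, 1]]
Result: (-12, 5) → (-12, 53)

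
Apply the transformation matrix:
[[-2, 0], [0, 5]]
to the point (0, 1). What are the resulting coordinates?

Matrix multiplication:
[[-2, 0], [0, 5]] × [0, 1]ᵀ
= [(-2)(0) + (0)(1), (0)(0) + (5)(1)]ᵀ
= [0, 5]ᵀ
Result: (0, 5)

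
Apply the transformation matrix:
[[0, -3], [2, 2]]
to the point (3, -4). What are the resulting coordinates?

Matrix multiplication:
[[0, -3], [2, 2]] × [3, -4]ᵀ
= [(0)(3) + (-3)(-4), (2)(3) + (2)(-4)]ᵀ
= [12, -2]ᵀ
Result: (12, -2)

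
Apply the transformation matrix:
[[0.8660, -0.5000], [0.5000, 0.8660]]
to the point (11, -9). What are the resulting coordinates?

Matrix multiplication:
[[0.8660, -0.5000], [0.5000, 0.8660]] × [11, -9]ᵀ
= [(0.8660)(11) + (-0.5000)(-9), (0.5000)(11) + (0.8660)(-9)]ᵀ
= [14.0260, -2.2940]ᵀ
Result: (14.0260, -2.2940)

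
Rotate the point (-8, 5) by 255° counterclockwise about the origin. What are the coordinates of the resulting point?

Rotation matrix for 255°: [[cos 255°, -sin 255°], [sin 255°, cos 255°]] ≈ [[-0.258819, 0.965926], [-0.965926, -0.258819]]
[[-0.258819, 0.965926], [-0.965926, -0.258819]] × [-8, 5]ᵀ ≈ [6.9002, 6.4333]ᵀ
Result: (6.9002, 6.4333)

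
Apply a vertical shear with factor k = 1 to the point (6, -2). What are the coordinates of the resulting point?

Shear matrix for vertical shear with factor k = 1:
[[1, 0], [1, 1]]
Result: (6, -2) → (6, 4)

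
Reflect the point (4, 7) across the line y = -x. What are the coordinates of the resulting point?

Reflection across line y = -x: (4, 7) → (-7, -4)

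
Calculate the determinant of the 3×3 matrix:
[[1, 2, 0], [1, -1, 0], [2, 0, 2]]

Expansion along first row:
det = 1·det([[-1,0],[0,2]]) - 2·det([[1,0],[2,2]]) + 0·det([[1,-1],[2,0]])
    = 1·(-1·2 - 0·0) - 2·(1·2 - 0·2) + 0·(1·0 - -1·2)
    = 1·-2 - 2·2 + 0·2
    = -2 + -4 + 0 = -6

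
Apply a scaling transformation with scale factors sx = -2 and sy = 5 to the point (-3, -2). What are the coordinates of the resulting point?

Scaling matrix:
[[-2, 0], [0, 5]]
Result: (-3 × -2, -2 × 5) = (6, -10)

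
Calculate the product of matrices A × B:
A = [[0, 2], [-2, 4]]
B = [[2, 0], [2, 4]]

Matrix multiplication:
C[0][0] = 0×2 + 2×2 = 4
C[0][1] = 0×0 + 2×4 = 8
C[1][0] = -2×2 + 4×2 = 4
C[1][1] = -2×0 + 4×4 = 16
Result: [[4, 8], [4, 16]]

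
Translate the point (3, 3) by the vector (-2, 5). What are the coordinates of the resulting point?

Translation by (-2, 5) (homogeneous matrix [[1, 0, -2], [0, 1, 5], [0, 0, 1]]):
x' = 3 + -2 = 1
y' = 3 + 5 = 8
Result: (1, 8)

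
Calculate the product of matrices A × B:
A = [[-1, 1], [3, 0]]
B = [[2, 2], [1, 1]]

Matrix multiplication:
C[0][0] = -1×2 + 1×1 = -1
C[0][1] = -1×2 + 1×1 = -1
C[1][0] = 3×2 + 0×1 = 6
C[1][1] = 3×2 + 0×1 = 6
Result: [[-1, -1], [6, 6]]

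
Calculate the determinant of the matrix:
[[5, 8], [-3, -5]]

For a 2×2 matrix [[a, b], [c, d]], det = ad - bc
det = (5)(-5) - (8)(-3) = -25 - -24 = -1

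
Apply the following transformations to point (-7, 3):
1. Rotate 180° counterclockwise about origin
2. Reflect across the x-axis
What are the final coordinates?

Step 1: Rotate 180° → (7, -3)
Step 2: Reflect across x-axis → (7, 3)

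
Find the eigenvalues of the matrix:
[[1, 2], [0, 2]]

Characteristic equation: det(A - λI) = 0
λ² - (trace)λ + (det) = 0
trace = 1 + 2 = 3, det = (1)(2) - (2)(0) = 2
λ² - (3)λ + (2) = 0
λ = (3 ± √((3)² - 4·(2))) / 2 = (3 ± √1) / 2
Solving: λ = 1, 2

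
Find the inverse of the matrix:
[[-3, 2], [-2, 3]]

For [[a,b],[c,d]], inverse = (1/det)·[[d,-b],[-c,a]]
det = (-3)(3) - (2)(-2) = -9 - -4 = -5
Inverse = (1/-5)·[[3, -2], [2, -3]]
= [[-3/5, 2/5], [-2/5, 3/5]]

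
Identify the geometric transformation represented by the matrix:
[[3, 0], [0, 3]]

This matrix represents: uniform scaling by factor 3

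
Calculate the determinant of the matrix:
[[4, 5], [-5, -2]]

For a 2×2 matrix [[a, b], [c, d]], det = ad - bc
det = (4)(-2) - (5)(-5) = -8 - -25 = 17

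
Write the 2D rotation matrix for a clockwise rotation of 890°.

Rotation matrix formula: [[cos θ, -sin θ], [sin θ, cos θ]]
A clockwise rotation by 890° is equivalent to a counterclockwise rotation by -890°.
For θ = -890°:
cos(-890°) = -0.9848
sin(-890°) = -0.1736
Result: [[-0.9848, 0.1736], [-0.1736, -0.9848]]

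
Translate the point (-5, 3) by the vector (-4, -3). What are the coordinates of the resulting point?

Translation by (-4, -3) (homogeneous matrix [[1, 0, -4], [0, 1, -3], [0, 0, 1]]):
x' = -5 + -4 = -9
y' = 3 + -3 = 0
Result: (-9, 0)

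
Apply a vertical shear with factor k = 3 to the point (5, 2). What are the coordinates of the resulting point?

Shear matrix for vertical shear with factor k = 3:
[[1, 0], [3, 1]]
Result: (5, 2) → (5, 17)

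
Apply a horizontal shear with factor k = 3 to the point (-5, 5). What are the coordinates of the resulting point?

Shear matrix for horizontal shear with factor k = 3:
[[1, 3], [0, 1]]
Result: (-5, 5) → (10, 5)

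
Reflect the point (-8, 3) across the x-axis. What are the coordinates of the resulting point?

Reflection across x-axis: (-8, 3) → (-8, -3)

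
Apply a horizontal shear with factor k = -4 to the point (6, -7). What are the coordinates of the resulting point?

Shear matrix for horizontal shear with factor k = -4:
[[1, -4], [0, 1]]
Result: (6, -7) → (34, -7)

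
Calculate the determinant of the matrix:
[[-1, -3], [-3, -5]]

For a 2×2 matrix [[a, b], [c, d]], det = ad - bc
det = (-1)(-5) - (-3)(-3) = 5 - 9 = -4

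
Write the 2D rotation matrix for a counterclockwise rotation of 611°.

Rotation matrix formula: [[cos θ, -sin θ], [sin θ, cos θ]]
For θ = 611°:
cos(611°) = -0.3256
sin(611°) = -0.9455
Result: [[-0.3256, 0.9455], [-0.9455, -0.3256]]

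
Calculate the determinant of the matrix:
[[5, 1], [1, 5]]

For a 2×2 matrix [[a, b], [c, d]], det = ad - bc
det = (5)(5) - (1)(1) = 25 - 1 = 24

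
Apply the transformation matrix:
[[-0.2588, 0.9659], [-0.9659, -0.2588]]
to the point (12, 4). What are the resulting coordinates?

Matrix multiplication:
[[-0.2588, 0.9659], [-0.9659, -0.2588]] × [12, 4]ᵀ
= [(-0.2588)(12) + (0.9659)(4), (-0.9659)(12) + (-0.2588)(4)]ᵀ
= [0.7580, -12.6260]ᵀ
Result: (0.7580, -12.6260)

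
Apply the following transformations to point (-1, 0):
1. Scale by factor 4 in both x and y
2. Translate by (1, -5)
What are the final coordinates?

Step 1: Scale (-1, 0) by 4 → (-4, 0)
Step 2: Translate by (1, -5) → (-3, -5)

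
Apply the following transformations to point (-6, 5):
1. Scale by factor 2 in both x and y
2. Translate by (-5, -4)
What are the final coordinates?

Step 1: Scale (-6, 5) by 2 → (-12, 10)
Step 2: Translate by (-5, -4) → (-17, 6)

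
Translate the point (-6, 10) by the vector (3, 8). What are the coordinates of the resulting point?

Translation by (3, 8) (homogeneous matrix [[1, 0, 3], [0, 1, 8], [0, 0, 1]]):
x' = -6 + 3 = -3
y' = 10 + 8 = 18
Result: (-3, 18)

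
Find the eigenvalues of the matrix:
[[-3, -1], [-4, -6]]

Characteristic equation: det(A - λI) = 0
λ² - (trace)λ + (det) = 0
trace = -3 + -6 = -9, det = (-3)(-6) - (-1)(-4) = 14
λ² - (-9)λ + (14) = 0
λ = (-9 ± √((-9)² - 4·(14))) / 2 = (-9 ± √25) / 2
Solving: λ = -7, -2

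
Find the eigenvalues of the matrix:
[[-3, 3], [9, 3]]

Characteristic equation: det(A - λI) = 0
λ² - (trace)λ + (det) = 0
trace = -3 + 3 = 0, det = (-3)(3) - (3)(9) = -36
λ² - (0)λ + (-36) = 0
λ = (0 ± √((0)² - 4·(-36))) / 2 = (0 ± √144) / 2
Solving: λ = -6, 6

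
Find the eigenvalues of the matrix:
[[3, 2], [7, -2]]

Characteristic equation: det(A - λI) = 0
λ² - (trace)λ + (det) = 0
trace = 3 + -2 = 1, det = (3)(-2) - (2)(7) = -20
λ² - (1)λ + (-20) = 0
λ = (1 ± √((1)² - 4·(-20))) / 2 = (1 ± √81) / 2
Solving: λ = -4, 5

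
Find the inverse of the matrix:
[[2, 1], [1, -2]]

For [[a,b],[c,d]], inverse = (1/det)·[[d,-b],[-c,a]]
det = (2)(-2) - (1)(1) = -4 - 1 = -5
Inverse = (1/-5)·[[-2, -1], [-1, 2]]
= [[2/5, 1/5], [1/5, -2/5]]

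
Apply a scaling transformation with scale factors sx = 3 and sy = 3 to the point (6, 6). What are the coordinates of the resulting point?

Scaling matrix:
[[3, 0], [0, 3]]
Result: (6 × 3, 6 × 3) = (18, 18)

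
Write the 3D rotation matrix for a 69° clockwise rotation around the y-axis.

Rotation matrix for clockwise 69° around y-axis:
A clockwise rotation by 69° is a counterclockwise rotation by -69°.
cos(-69°) = 0.3584, sin(-69°) = -0.9336
Result: [[0.3584, 0, -0.9336], [0, 1, 0], [0.9336, 0, 0.3584]]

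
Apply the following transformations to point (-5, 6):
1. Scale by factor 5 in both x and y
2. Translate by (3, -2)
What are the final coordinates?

Step 1: Scale (-5, 6) by 5 → (-25, 30)
Step 2: Translate by (3, -2) → (-22, 28)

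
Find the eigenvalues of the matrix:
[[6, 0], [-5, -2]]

Characteristic equation: det(A - λI) = 0
λ² - (trace)λ + (det) = 0
trace = 6 + -2 = 4, det = (6)(-2) - (0)(-5) = -12
λ² - (4)λ + (-12) = 0
λ = (4 ± √((4)² - 4·(-12))) / 2 = (4 ± √64) / 2
Solving: λ = -2, 6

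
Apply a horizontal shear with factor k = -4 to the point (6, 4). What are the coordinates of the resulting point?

Shear matrix for horizontal shear with factor k = -4:
[[1, -4], [0, 1]]
Result: (6, 4) → (-10, 4)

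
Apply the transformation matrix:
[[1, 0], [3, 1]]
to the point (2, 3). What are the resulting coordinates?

Matrix multiplication:
[[1, 0], [3, 1]] × [2, 3]ᵀ
= [(1)(2) + (0)(3), (3)(2) + (1)(3)]ᵀ
= [2, 9]ᵀ
Result: (2, 9)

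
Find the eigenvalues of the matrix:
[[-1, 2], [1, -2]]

Characteristic equation: det(A - λI) = 0
λ² - (trace)λ + (det) = 0
trace = -1 + -2 = -3, det = (-1)(-2) - (2)(1) = 0
λ² - (-3)λ + (0) = 0
λ = (-3 ± √((-3)² - 4·(0))) / 2 = (-3 ± √9) / 2
Solving: λ = -3, 0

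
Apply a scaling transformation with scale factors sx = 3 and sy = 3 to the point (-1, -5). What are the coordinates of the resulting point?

Scaling matrix:
[[3, 0], [0, 3]]
Result: (-1 × 3, -5 × 3) = (-3, -15)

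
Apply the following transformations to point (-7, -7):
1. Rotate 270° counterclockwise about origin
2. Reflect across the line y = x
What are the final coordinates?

Step 1: Rotate 270° → (-7, 7)
Step 2: Reflect across line y = x → (7, -7)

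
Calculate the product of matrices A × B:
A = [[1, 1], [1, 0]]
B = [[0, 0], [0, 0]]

Matrix multiplication:
C[0][0] = 1×0 + 1×0 = 0
C[0][1] = 1×0 + 1×0 = 0
C[1][0] = 1×0 + 0×0 = 0
C[1][1] = 1×0 + 0×0 = 0
Result: [[0, 0], [0, 0]]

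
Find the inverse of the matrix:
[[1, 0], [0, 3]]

For [[a,b],[c,d]], inverse = (1/det)·[[d,-b],[-c,a]]
det = (1)(3) - (0)(0) = 3 - 0 = 3
Inverse = (1/3)·[[3, 0], [0, 1]]
= [[1, 0], [0, 1/3]]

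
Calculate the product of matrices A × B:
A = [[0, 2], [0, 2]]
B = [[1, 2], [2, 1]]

Matrix multiplication:
C[0][0] = 0×1 + 2×2 = 4
C[0][1] = 0×2 + 2×1 = 2
C[1][0] = 0×1 + 2×2 = 4
C[1][1] = 0×2 + 2×1 = 2
Result: [[4, 2], [4, 2]]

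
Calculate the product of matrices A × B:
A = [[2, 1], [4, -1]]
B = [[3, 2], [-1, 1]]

Matrix multiplication:
C[0][0] = 2×3 + 1×-1 = 5
C[0][1] = 2×2 + 1×1 = 5
C[1][0] = 4×3 + -1×-1 = 13
C[1][1] = 4×2 + -1×1 = 7
Result: [[5, 5], [13, 7]]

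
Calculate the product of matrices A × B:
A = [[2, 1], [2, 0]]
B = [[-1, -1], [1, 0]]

Matrix multiplication:
C[0][0] = 2×-1 + 1×1 = -1
C[0][1] = 2×-1 + 1×0 = -2
C[1][0] = 2×-1 + 0×1 = -2
C[1][1] = 2×-1 + 0×0 = -2
Result: [[-1, -2], [-2, -2]]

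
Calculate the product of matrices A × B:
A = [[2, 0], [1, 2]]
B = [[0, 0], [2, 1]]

Matrix multiplication:
C[0][0] = 2×0 + 0×2 = 0
C[0][1] = 2×0 + 0×1 = 0
C[1][0] = 1×0 + 2×2 = 4
C[1][1] = 1×0 + 2×1 = 2
Result: [[0, 0], [4, 2]]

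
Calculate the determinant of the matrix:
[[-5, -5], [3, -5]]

For a 2×2 matrix [[a, b], [c, d]], det = ad - bc
det = (-5)(-5) - (-5)(3) = 25 - -15 = 40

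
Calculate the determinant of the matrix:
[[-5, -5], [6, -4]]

For a 2×2 matrix [[a, b], [c, d]], det = ad - bc
det = (-5)(-4) - (-5)(6) = 20 - -30 = 50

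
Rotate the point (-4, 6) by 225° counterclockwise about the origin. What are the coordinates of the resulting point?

Rotation matrix for 225°: [[cos 225°, -sin 225°], [sin 225°, cos 225°]] ≈ [[-0.707107, 0.707107], [-0.707107, -0.707107]]
[[-0.707107, 0.707107], [-0.707107, -0.707107]] × [-4, 6]ᵀ ≈ [7.0711, -1.4142]ᵀ
Result: (7.0711, -1.4142)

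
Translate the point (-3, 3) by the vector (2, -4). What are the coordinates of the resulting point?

Translation by (2, -4) (homogeneous matrix [[1, 0, 2], [0, 1, -4], [0, 0, 1]]):
x' = -3 + 2 = -1
y' = 3 + -4 = -1
Result: (-1, -1)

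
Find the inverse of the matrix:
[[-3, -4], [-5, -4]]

For [[a,b],[c,d]], inverse = (1/det)·[[d,-b],[-c,a]]
det = (-3)(-4) - (-4)(-5) = 12 - 20 = -8
Inverse = (1/-8)·[[-4, 4], [5, -3]]
= [[1/2, -1/2], [-5/8, 3/8]]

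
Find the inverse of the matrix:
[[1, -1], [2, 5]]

For [[a,b],[c,d]], inverse = (1/det)·[[d,-b],[-c,a]]
det = (1)(5) - (-1)(2) = 5 - -2 = 7
Inverse = (1/7)·[[5, 1], [-2, 1]]
= [[5/7, 1/7], [-2/7, 1/7]]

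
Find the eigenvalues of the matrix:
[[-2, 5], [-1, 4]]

Characteristic equation: det(A - λI) = 0
λ² - (trace)λ + (det) = 0
trace = -2 + 4 = 2, det = (-2)(4) - (5)(-1) = -3
λ² - (2)λ + (-3) = 0
λ = (2 ± √((2)² - 4·(-3))) / 2 = (2 ± √16) / 2
Solving: λ = -1, 3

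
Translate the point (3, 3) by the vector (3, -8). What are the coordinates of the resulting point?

Translation by (3, -8) (homogeneous matrix [[1, 0, 3], [0, 1, -8], [0, 0, 1]]):
x' = 3 + 3 = 6
y' = 3 + -8 = -5
Result: (6, -5)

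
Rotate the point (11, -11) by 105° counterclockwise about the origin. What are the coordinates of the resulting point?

Rotation matrix for 105°: [[cos 105°, -sin 105°], [sin 105°, cos 105°]] ≈ [[-0.258819, -0.965926], [0.965926, -0.258819]]
[[-0.258819, -0.965926], [0.965926, -0.258819]] × [11, -11]ᵀ ≈ [7.7782, 13.4722]ᵀ
Result: (7.7782, 13.4722)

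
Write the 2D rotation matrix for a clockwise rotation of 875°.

Rotation matrix formula: [[cos θ, -sin θ], [sin θ, cos θ]]
A clockwise rotation by 875° is equivalent to a counterclockwise rotation by -875°.
For θ = -875°:
cos(-875°) = -0.9063
sin(-875°) = -0.4226
Result: [[-0.9063, 0.4226], [-0.4226, -0.9063]]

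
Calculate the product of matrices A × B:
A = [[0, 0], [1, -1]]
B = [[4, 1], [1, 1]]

Matrix multiplication:
C[0][0] = 0×4 + 0×1 = 0
C[0][1] = 0×1 + 0×1 = 0
C[1][0] = 1×4 + -1×1 = 3
C[1][1] = 1×1 + -1×1 = 0
Result: [[0, 0], [3, 0]]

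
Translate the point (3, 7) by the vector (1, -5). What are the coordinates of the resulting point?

Translation by (1, -5) (homogeneous matrix [[1, 0, 1], [0, 1, -5], [0, 0, 1]]):
x' = 3 + 1 = 4
y' = 7 + -5 = 2
Result: (4, 2)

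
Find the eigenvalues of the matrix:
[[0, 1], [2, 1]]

Characteristic equation: det(A - λI) = 0
λ² - (trace)λ + (det) = 0
trace = 0 + 1 = 1, det = (0)(1) - (1)(2) = -2
λ² - (1)λ + (-2) = 0
λ = (1 ± √((1)² - 4·(-2))) / 2 = (1 ± √9) / 2
Solving: λ = -1, 2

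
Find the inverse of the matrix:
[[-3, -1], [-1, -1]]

For [[a,b],[c,d]], inverse = (1/det)·[[d,-b],[-c,a]]
det = (-3)(-1) - (-1)(-1) = 3 - 1 = 2
Inverse = (1/2)·[[-1, 1], [1, -3]]
= [[-1/2, 1/2], [1/2, -3/2]]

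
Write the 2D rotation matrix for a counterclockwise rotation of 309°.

Rotation matrix formula: [[cos θ, -sin θ], [sin θ, cos θ]]
For θ = 309°:
cos(309°) = 0.6293
sin(309°) = -0.7771
Result: [[0.6293, 0.7771], [-0.7771, 0.6293]]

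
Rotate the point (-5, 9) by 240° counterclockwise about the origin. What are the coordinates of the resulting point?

Rotation matrix for 240°: [[cos 240°, -sin 240°], [sin 240°, cos 240°]] ≈ [[-0.500000, 0.866025], [-0.866025, -0.500000]]
[[-0.500000, 0.866025], [-0.866025, -0.500000]] × [-5, 9]ᵀ ≈ [10.2942, -0.1699]ᵀ
Result: (10.2942, -0.1699)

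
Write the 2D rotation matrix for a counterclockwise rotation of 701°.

Rotation matrix formula: [[cos θ, -sin θ], [sin θ, cos θ]]
For θ = 701°:
cos(701°) = 0.9455
sin(701°) = -0.3256
Result: [[0.9455, 0.3256], [-0.3256, 0.9455]]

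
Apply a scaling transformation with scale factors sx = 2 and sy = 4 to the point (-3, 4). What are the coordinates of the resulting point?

Scaling matrix:
[[2, 0], [0, 4]]
Result: (-3 × 2, 4 × 4) = (-6, 16)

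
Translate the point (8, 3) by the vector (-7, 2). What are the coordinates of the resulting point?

Translation by (-7, 2) (homogeneous matrix [[1, 0, -7], [0, 1, 2], [0, 0, 1]]):
x' = 8 + -7 = 1
y' = 3 + 2 = 5
Result: (1, 5)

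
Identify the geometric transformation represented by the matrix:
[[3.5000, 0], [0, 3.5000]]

This matrix represents: uniform scaling by factor 3.5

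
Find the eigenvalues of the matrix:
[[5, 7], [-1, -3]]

Characteristic equation: det(A - λI) = 0
λ² - (trace)λ + (det) = 0
trace = 5 + -3 = 2, det = (5)(-3) - (7)(-1) = -8
λ² - (2)λ + (-8) = 0
λ = (2 ± √((2)² - 4·(-8))) / 2 = (2 ± √36) / 2
Solving: λ = -2, 4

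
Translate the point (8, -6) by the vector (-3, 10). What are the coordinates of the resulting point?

Translation by (-3, 10) (homogeneous matrix [[1, 0, -3], [0, 1, 10], [0, 0, 1]]):
x' = 8 + -3 = 5
y' = -6 + 10 = 4
Result: (5, 4)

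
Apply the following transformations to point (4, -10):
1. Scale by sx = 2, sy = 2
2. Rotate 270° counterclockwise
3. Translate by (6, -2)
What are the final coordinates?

Step 1: Scale → (8, -20)
Step 2: Rotate 270° → (-20, -8)
Step 3: Translate → (-14, -10)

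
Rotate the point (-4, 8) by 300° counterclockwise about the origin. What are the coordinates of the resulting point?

Rotation matrix for 300°: [[cos 300°, -sin 300°], [sin 300°, cos 300°]] ≈ [[0.500000, 0.866025], [-0.866025, 0.500000]]
[[0.500000, 0.866025], [-0.866025, 0.500000]] × [-4, 8]ᵀ ≈ [4.9282, 7.4641]ᵀ
Result: (4.9282, 7.4641)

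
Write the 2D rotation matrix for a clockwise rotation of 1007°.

Rotation matrix formula: [[cos θ, -sin θ], [sin θ, cos θ]]
A clockwise rotation by 1007° is equivalent to a counterclockwise rotation by -1007°.
For θ = -1007°:
cos(-1007°) = 0.2924
sin(-1007°) = 0.9563
Result: [[0.2924, -0.9563], [0.9563, 0.2924]]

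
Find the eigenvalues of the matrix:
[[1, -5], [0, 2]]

Characteristic equation: det(A - λI) = 0
λ² - (trace)λ + (det) = 0
trace = 1 + 2 = 3, det = (1)(2) - (-5)(0) = 2
λ² - (3)λ + (2) = 0
λ = (3 ± √((3)² - 4·(2))) / 2 = (3 ± √1) / 2
Solving: λ = 1, 2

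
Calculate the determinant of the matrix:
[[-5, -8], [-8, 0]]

For a 2×2 matrix [[a, b], [c, d]], det = ad - bc
det = (-5)(0) - (-8)(-8) = 0 - 64 = -64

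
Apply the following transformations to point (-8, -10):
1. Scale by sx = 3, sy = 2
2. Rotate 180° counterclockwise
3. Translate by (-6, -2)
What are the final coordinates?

Step 1: Scale → (-24, -20)
Step 2: Rotate 180° → (24, 20)
Step 3: Translate → (18, 18)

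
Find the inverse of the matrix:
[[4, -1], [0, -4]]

For [[a,b],[c,d]], inverse = (1/det)·[[d,-b],[-c,a]]
det = (4)(-4) - (-1)(0) = -16 - 0 = -16
Inverse = (1/-16)·[[-4, 1], [0, 4]]
= [[1/4, -1/16], [0, -1/4]]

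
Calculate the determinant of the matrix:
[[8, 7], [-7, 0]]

For a 2×2 matrix [[a, b], [c, d]], det = ad - bc
det = (8)(0) - (7)(-7) = 0 - -49 = 49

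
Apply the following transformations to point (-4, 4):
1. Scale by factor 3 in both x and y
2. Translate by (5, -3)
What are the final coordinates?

Step 1: Scale (-4, 4) by 3 → (-12, 12)
Step 2: Translate by (5, -3) → (-7, 9)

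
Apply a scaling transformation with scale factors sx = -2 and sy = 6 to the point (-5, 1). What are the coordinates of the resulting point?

Scaling matrix:
[[-2, 0], [0, 6]]
Result: (-5 × -2, 1 × 6) = (10, 6)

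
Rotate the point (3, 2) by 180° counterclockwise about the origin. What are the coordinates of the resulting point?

Rotation matrix for 180°: [[cos 180°, -sin 180°], [sin 180°, cos 180°]] = [[-1, 0], [0, -1]]
[[-1, 0], [0, -1]] × [3, 2]ᵀ = [-3, -2]ᵀ
Result: (-3, -2)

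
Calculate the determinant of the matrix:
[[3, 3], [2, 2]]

For a 2×2 matrix [[a, b], [c, d]], det = ad - bc
det = (3)(2) - (3)(2) = 6 - 6 = 0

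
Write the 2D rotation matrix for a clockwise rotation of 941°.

Rotation matrix formula: [[cos θ, -sin θ], [sin θ, cos θ]]
A clockwise rotation by 941° is equivalent to a counterclockwise rotation by -941°.
For θ = -941°:
cos(-941°) = -0.7547
sin(-941°) = 0.6561
Result: [[-0.7547, -0.6561], [0.6561, -0.7547]]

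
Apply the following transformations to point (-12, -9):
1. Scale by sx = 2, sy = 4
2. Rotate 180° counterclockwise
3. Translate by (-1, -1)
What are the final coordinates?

Step 1: Scale → (-24, -36)
Step 2: Rotate 180° → (24, 36)
Step 3: Translate → (23, 35)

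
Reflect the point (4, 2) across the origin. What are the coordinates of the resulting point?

Reflection across origin: (4, 2) → (-4, -2)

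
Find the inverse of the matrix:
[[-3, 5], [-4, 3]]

For [[a,b],[c,d]], inverse = (1/det)·[[d,-b],[-c,a]]
det = (-3)(3) - (5)(-4) = -9 - -20 = 11
Inverse = (1/11)·[[3, -5], [4, -3]]
= [[3/11, -5/11], [4/11, -3/11]]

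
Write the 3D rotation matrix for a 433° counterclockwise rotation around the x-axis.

Rotation matrix for counterclockwise 433° around x-axis:
cos(433°) = 0.2924, sin(433°) = 0.9563
Result: [[1, 0, 0], [0, 0.2924, -0.9563], [0, 0.9563, 0.2924]]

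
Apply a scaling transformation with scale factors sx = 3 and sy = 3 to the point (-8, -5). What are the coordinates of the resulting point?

Scaling matrix:
[[3, 0], [0, 3]]
Result: (-8 × 3, -5 × 3) = (-24, -15)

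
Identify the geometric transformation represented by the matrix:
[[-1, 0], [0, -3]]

This matrix represents: non-uniform scaling by sx = -1, sy = -3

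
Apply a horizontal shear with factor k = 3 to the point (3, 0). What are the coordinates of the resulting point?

Shear matrix for horizontal shear with factor k = 3:
[[1, 3], [0, 1]]
Result: (3, 0) → (3, 0)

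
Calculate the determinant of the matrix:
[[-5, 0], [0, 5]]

For a 2×2 matrix [[a, b], [c, d]], det = ad - bc
det = (-5)(5) - (0)(0) = -25 - 0 = -25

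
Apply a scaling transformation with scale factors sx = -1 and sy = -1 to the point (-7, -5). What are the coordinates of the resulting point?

Scaling matrix:
[[-1, 0], [0, -1]]
Result: (-7 × -1, -5 × -1) = (7, 5)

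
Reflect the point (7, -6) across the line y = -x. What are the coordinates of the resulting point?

Reflection across line y = -x: (7, -6) → (6, -7)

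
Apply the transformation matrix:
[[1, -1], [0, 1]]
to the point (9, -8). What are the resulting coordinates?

Matrix multiplication:
[[1, -1], [0, 1]] × [9, -8]ᵀ
= [(1)(9) + (-1)(-8), (0)(9) + (1)(-8)]ᵀ
= [17, -8]ᵀ
Result: (17, -8)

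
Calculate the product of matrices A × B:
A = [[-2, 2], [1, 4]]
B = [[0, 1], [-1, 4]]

Matrix multiplication:
C[0][0] = -2×0 + 2×-1 = -2
C[0][1] = -2×1 + 2×4 = 6
C[1][0] = 1×0 + 4×-1 = -4
C[1][1] = 1×1 + 4×4 = 17
Result: [[-2, 6], [-4, 17]]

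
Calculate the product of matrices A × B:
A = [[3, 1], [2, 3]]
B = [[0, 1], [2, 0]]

Matrix multiplication:
C[0][0] = 3×0 + 1×2 = 2
C[0][1] = 3×1 + 1×0 = 3
C[1][0] = 2×0 + 3×2 = 6
C[1][1] = 2×1 + 3×0 = 2
Result: [[2, 3], [6, 2]]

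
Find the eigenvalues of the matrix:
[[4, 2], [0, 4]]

Characteristic equation: det(A - λI) = 0
λ² - (trace)λ + (det) = 0
trace = 4 + 4 = 8, det = (4)(4) - (2)(0) = 16
λ² - (8)λ + (16) = 0
λ = (8 ± √((8)² - 4·(16))) / 2 = (8 ± √0) / 2
Solving: λ = 4, 4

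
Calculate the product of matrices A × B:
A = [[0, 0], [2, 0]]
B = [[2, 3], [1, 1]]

Matrix multiplication:
C[0][0] = 0×2 + 0×1 = 0
C[0][1] = 0×3 + 0×1 = 0
C[1][0] = 2×2 + 0×1 = 4
C[1][1] = 2×3 + 0×1 = 6
Result: [[0, 0], [4, 6]]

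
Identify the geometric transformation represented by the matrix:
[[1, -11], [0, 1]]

This matrix represents: horizontal shear with factor -11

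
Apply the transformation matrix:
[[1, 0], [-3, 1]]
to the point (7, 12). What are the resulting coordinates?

Matrix multiplication:
[[1, 0], [-3, 1]] × [7, 12]ᵀ
= [(1)(7) + (0)(12), (-3)(7) + (1)(12)]ᵀ
= [7, -9]ᵀ
Result: (7, -9)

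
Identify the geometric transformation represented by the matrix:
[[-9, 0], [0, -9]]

This matrix represents: uniform scaling by factor -9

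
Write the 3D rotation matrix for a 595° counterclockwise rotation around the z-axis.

Rotation matrix for counterclockwise 595° around z-axis:
cos(595°) = -0.5736, sin(595°) = -0.8192
Result: [[-0.5736, 0.8192, 0], [-0.8192, -0.5736, 0], [0, 0, 1]]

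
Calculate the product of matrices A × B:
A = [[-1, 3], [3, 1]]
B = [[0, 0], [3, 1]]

Matrix multiplication:
C[0][0] = -1×0 + 3×3 = 9
C[0][1] = -1×0 + 3×1 = 3
C[1][0] = 3×0 + 1×3 = 3
C[1][1] = 3×0 + 1×1 = 1
Result: [[9, 3], [3, 1]]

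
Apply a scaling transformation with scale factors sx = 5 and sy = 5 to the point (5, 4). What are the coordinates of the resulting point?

Scaling matrix:
[[5, 0], [0, 5]]
Result: (5 × 5, 4 × 5) = (25, 20)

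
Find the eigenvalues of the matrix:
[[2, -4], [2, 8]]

Characteristic equation: det(A - λI) = 0
λ² - (trace)λ + (det) = 0
trace = 2 + 8 = 10, det = (2)(8) - (-4)(2) = 24
λ² - (10)λ + (24) = 0
λ = (10 ± √((10)² - 4·(24))) / 2 = (10 ± √4) / 2
Solving: λ = 4, 6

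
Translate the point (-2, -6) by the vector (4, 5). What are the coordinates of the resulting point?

Translation by (4, 5) (homogeneous matrix [[1, 0, 4], [0, 1, 5], [0, 0, 1]]):
x' = -2 + 4 = 2
y' = -6 + 5 = -1
Result: (2, -1)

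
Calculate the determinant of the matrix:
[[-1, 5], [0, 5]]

For a 2×2 matrix [[a, b], [c, d]], det = ad - bc
det = (-1)(5) - (5)(0) = -5 - 0 = -5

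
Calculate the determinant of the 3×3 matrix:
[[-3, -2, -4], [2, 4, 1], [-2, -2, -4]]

Expansion along first row:
det = -3·det([[4,1],[-2,-4]]) - -2·det([[2,1],[-2,-4]]) + -4·det([[2,4],[-2,-2]])
    = -3·(4·-4 - 1·-2) - -2·(2·-4 - 1·-2) + -4·(2·-2 - 4·-2)
    = -3·-14 - -2·-6 + -4·4
    = 42 + -12 + -16 = 14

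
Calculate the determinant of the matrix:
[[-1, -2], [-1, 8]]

For a 2×2 matrix [[a, b], [c, d]], det = ad - bc
det = (-1)(8) - (-2)(-1) = -8 - 2 = -10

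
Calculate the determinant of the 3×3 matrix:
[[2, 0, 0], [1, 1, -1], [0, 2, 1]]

Expansion along first row:
det = 2·det([[1,-1],[2,1]]) - 0·det([[1,-1],[0,1]]) + 0·det([[1,1],[0,2]])
    = 2·(1·1 - -1·2) - 0·(1·1 - -1·0) + 0·(1·2 - 1·0)
    = 2·3 - 0·1 + 0·2
    = 6 + 0 + 0 = 6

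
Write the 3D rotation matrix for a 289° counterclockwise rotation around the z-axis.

Rotation matrix for counterclockwise 289° around z-axis:
cos(289°) = 0.3256, sin(289°) = -0.9455
Result: [[0.3256, 0.9455, 0], [-0.9455, 0.3256, 0], [0, 0, 1]]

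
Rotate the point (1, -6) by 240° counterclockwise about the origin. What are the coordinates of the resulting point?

Rotation matrix for 240°: [[cos 240°, -sin 240°], [sin 240°, cos 240°]] ≈ [[-0.500000, 0.866025], [-0.866025, -0.500000]]
[[-0.500000, 0.866025], [-0.866025, -0.500000]] × [1, -6]ᵀ ≈ [-5.6962, 2.1340]ᵀ
Result: (-5.6962, 2.1340)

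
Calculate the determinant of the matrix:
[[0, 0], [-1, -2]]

For a 2×2 matrix [[a, b], [c, d]], det = ad - bc
det = (0)(-2) - (0)(-1) = 0 - 0 = 0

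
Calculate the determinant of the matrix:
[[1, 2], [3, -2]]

For a 2×2 matrix [[a, b], [c, d]], det = ad - bc
det = (1)(-2) - (2)(3) = -2 - 6 = -8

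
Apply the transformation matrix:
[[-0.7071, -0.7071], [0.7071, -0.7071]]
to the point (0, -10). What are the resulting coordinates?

Matrix multiplication:
[[-0.7071, -0.7071], [0.7071, -0.7071]] × [0, -10]ᵀ
= [(-0.7071)(0) + (-0.7071)(-10), (0.7071)(0) + (-0.7071)(-10)]ᵀ
= [7.0710, 7.0710]ᵀ
Result: (7.0710, 7.0710)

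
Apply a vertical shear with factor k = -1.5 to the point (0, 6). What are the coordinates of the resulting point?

Shear matrix for vertical shear with factor k = -1.5:
[[1, 0], [-1.50, 1]]
Result: (0, 6) → (0, 6)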